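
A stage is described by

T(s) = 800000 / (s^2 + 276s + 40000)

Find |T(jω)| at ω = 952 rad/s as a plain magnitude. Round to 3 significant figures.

At s = jω = j952:
quadratic: (j952)² + 276·j952 + 40000 = -866304 + j262752 → |·| ≈ 9.0527e+05, ∠ ≈ 163.13°
|T| = 800000 / 9.0527e+05 ≈ 0.88371

0.884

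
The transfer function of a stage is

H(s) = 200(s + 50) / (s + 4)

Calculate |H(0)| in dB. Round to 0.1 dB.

H(0) = 200·50 / (4) = 2500
20 log₁₀(2500) ≈ 67.96 dB

68.0 dB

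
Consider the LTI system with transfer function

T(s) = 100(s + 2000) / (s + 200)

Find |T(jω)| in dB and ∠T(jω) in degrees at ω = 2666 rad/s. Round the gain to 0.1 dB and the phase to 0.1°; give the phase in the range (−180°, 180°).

At s = jω = j2666:
zero (s+2000): 2000 + j2666 → |·| = √(2000²+2666²) = √11107556 ≈ 3332.8, ∠ = arctan(2666/2000) ≈ 53.12°
pole (s+200): 200 + j2666 → |·| = √(200²+2666²) = √7147556 ≈ 2673.5, ∠ = arctan(2666/200) ≈ 85.71°
|T| = 100 · 3332.8 / 2673.5 ≈ 124.66
Gain = 20 log₁₀(124.66) ≈ 41.91 dB
∠T = 53.12° − 85.71° = -32.59°

41.9 dB, -32.6°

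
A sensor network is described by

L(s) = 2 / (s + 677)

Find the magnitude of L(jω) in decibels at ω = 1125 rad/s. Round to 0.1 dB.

-56.3 dB

Substitute s = j1125:
Numerator: 2 = 2 + j0
Denominator: (j1125) + 677 = 677 + j1125
|N| = √(2² + 0²) ≈ 2, ∠N ≈ 0.00°
|D| = √(677² + 1125²) ≈ 1313, ∠D ≈ 58.96°
|L| = 2 / 1313 ≈ 0.0015232
Gain = 20 log₁₀(0.0015232) ≈ -56.34 dB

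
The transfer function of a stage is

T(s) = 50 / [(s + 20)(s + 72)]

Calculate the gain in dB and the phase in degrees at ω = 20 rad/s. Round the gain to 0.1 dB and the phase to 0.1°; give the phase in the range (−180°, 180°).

-32.5 dB, -60.5°

At s = jω = j20:
pole (s+20): 20 + j20 → |·| = √(20²+20²) = √800 ≈ 28.284, ∠ = arctan(20/20) ≈ 45.00°
pole (s+72): 72 + j20 → |·| = √(72²+20²) = √5584 ≈ 74.726, ∠ = arctan(20/72) ≈ 15.52°
|T| = 50 / 2113.6 ≈ 0.023656
Gain = 20 log₁₀(0.023656) ≈ -32.52 dB
∠T = 0.00° − 60.52° = -60.52°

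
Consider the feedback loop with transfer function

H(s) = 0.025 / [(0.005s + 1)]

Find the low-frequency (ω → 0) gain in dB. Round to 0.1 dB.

H(0) = 0.025 · 1 / 1 = 0.025
20 log₁₀(0.025) ≈ -32.04 dB

-32.0 dB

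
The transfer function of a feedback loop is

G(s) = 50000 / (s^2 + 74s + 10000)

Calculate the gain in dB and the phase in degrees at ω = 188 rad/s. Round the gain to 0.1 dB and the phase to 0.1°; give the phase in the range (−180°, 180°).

4.8 dB, -151.2°

At s = jω = j188:
quadratic: (j188)² + 74·j188 + 10000 = -25344 + j13912 → |·| ≈ 28911, ∠ ≈ 151.24°
|G| = 50000 / 28911 ≈ 1.7294
Gain = 20 log₁₀(1.7294) ≈ 4.76 dB
∠G = 0.00° − 151.24° = -151.24°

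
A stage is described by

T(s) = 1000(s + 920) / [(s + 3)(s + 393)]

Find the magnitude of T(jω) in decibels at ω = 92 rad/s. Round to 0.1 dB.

At s = jω = j92:
zero (s+920): 920 + j92 → |·| = √(920²+92²) = √854864 ≈ 924.59, ∠ = arctan(92/920) ≈ 5.71°
pole (s+3): 3 + j92 → |·| = √(3²+92²) = √8473 ≈ 92.049, ∠ = arctan(92/3) ≈ 88.13°
pole (s+393): 393 + j92 → |·| = √(393²+92²) = √162913 ≈ 403.62, ∠ = arctan(92/393) ≈ 13.18°
|T| = 1000 · 924.59 / 37153 ≈ 24.886
Gain = 20 log₁₀(24.886) ≈ 27.92 dB

27.9 dB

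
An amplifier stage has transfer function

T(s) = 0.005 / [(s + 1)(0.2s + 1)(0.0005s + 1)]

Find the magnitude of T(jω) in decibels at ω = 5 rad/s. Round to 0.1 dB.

At ω = 5 rad/s:
pole (1 + j5·1) = 1 + j5 → |·| ≈ 5.099, ∠ ≈ 78.69°
pole (1 + j5·0.2) = 1 + j1 → |·| ≈ 1.4142, ∠ ≈ 45.00°
pole (1 + j5·0.0005) = 1 + j0.0025 → |·| ≈ 1, ∠ ≈ 0.14°
|T| = 0.005 · 1 / (5.099 · 1.4142 · 1) ≈ 0.00069338
Gain = 20 log₁₀(0.00069338) ≈ -63.18 dB

-63.2 dB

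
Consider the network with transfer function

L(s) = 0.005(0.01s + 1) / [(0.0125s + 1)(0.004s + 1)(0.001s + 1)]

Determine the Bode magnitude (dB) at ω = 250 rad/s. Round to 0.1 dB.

-51.0 dB

At ω = 250 rad/s:
zero (1 + j250·0.01) = 1 + j2.5 → |·| ≈ 2.6926, ∠ ≈ 68.20°
pole (1 + j250·0.0125) = 1 + j3.125 → |·| ≈ 3.2811, ∠ ≈ 72.26°
pole (1 + j250·0.004) = 1 + j1 → |·| ≈ 1.4142, ∠ ≈ 45.00°
pole (1 + j250·0.001) = 1 + j0.25 → |·| ≈ 1.0308, ∠ ≈ 14.04°
|L| = 0.005 · 2.6926 / (3.2811 · 1.4142 · 1.0308) ≈ 0.0028147
Gain = 20 log₁₀(0.0028147) ≈ -51.01 dB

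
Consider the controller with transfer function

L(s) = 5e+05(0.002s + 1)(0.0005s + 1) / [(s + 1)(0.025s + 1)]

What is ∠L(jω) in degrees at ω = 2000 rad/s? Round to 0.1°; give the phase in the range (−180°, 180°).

At ω = 2000 rad/s:
zero (1 + j2000·0.002) = 1 + j4 → |·| ≈ 4.1231, ∠ ≈ 75.96°
zero (1 + j2000·0.0005) = 1 + j1 → |·| ≈ 1.4142, ∠ ≈ 45.00°
pole (1 + j2000·1) = 1 + j2000 → |·| ≈ 2000, ∠ ≈ 89.97°
pole (1 + j2000·0.025) = 1 + j50 → |·| ≈ 50.01, ∠ ≈ 88.85°
∠L = (75.96° + 45.00°) − (89.97° + 88.85°) = -57.86°

-57.9°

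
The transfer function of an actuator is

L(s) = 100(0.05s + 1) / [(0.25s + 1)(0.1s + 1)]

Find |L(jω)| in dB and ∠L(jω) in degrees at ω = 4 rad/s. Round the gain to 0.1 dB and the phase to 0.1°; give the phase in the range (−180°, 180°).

36.5 dB, -55.5°

At ω = 4 rad/s:
zero (1 + j4·0.05) = 1 + j0.2 → |·| ≈ 1.0198, ∠ ≈ 11.31°
pole (1 + j4·0.25) = 1 + j1 → |·| ≈ 1.4142, ∠ ≈ 45.00°
pole (1 + j4·0.1) = 1 + j0.4 → |·| ≈ 1.077, ∠ ≈ 21.80°
|L| = 100 · 1.0198 / (1.4142 · 1.077) ≈ 66.956
Gain = 20 log₁₀(66.956) ≈ 36.52 dB
∠L = (11.31°) − (45.00° + 21.80°) = -55.49°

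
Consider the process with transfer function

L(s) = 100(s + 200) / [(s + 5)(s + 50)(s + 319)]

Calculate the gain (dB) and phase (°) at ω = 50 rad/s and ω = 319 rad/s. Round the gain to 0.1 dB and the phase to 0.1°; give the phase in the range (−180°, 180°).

At s = jω = j50:
zero (s+200): 200 + j50 → |·| = √(200²+50²) = √42500 ≈ 206.16, ∠ = arctan(50/200) ≈ 14.04°
pole (s+5): 5 + j50 → |·| = √(5²+50²) = √2525 ≈ 50.249, ∠ = arctan(50/5) ≈ 84.29°
pole (s+50): 50 + j50 → |·| = √(50²+50²) = √5000 ≈ 70.711, ∠ = arctan(50/50) ≈ 45.00°
pole (s+319): 319 + j50 → |·| = √(319²+50²) = √104261 ≈ 322.89, ∠ = arctan(50/319) ≈ 8.91°
|L| = 100 · 206.16 / 1.1473e+06 ≈ 0.017969
Gain = 20 log₁₀(0.017969) ≈ -34.91 dB
∠L = 14.04° − 138.20° = -124.16°

At s = jω = j319:
zero (s+200): 200 + j319 → |·| = √(200²+319²) = √141761 ≈ 376.51, ∠ = arctan(319/200) ≈ 57.91°
pole (s+5): 5 + j319 → |·| = √(5²+319²) = √101786 ≈ 319.04, ∠ = arctan(319/5) ≈ 89.10°
pole (s+50): 50 + j319 → |·| = √(50²+319²) = √104261 ≈ 322.89, ∠ = arctan(319/50) ≈ 81.09°
pole (s+319): 319 + j319 → |·| = √(319²+319²) = √203522 ≈ 451.13, ∠ = arctan(319/319) ≈ 45.00°
|L| = 100 · 376.51 / 4.6473e+07 ≈ 0.00081017
Gain = 20 log₁₀(0.00081017) ≈ -61.83 dB
∠L = 57.91° − 215.19° = -157.28°

ω = 50: -34.9 dB, -124.2°; ω = 319: -61.8 dB, -157.3°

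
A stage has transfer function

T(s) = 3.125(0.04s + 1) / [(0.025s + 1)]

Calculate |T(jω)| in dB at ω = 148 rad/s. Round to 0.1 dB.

13.8 dB

At ω = 148 rad/s:
zero (1 + j148·0.04) = 1 + j5.92 → |·| ≈ 6.0039, ∠ ≈ 80.41°
pole (1 + j148·0.025) = 1 + j3.7 → |·| ≈ 3.8328, ∠ ≈ 74.88°
|T| = 3.125 · 6.0039 / (3.8328) ≈ 4.8952
Gain = 20 log₁₀(4.8952) ≈ 13.80 dB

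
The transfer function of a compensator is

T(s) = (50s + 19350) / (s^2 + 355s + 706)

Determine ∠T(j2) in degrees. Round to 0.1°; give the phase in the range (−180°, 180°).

-45.0°

Substitute s = j2:
Numerator: 50(j2) + 19350 = 19350 + j100
Denominator: (j2)^2 + 355(j2) + 706 = 702 + j710
|N| = √(19350² + 100²) ≈ 19350, ∠N ≈ 0.30°
|D| = √(702² + 710²) ≈ 998.45, ∠D ≈ 45.32°
∠T = 0.30° − 45.32° = -45.02°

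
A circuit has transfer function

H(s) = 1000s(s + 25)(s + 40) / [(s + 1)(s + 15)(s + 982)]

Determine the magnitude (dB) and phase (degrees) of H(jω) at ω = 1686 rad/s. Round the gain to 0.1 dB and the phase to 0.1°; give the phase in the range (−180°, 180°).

58.7 dB, 28.6°

At s = jω = j1686:
zero (s+25): 25 + j1686 → |·| = √(25²+1686²) = √2843221 ≈ 1686.2, ∠ = arctan(1686/25) ≈ 89.15°
zero (s+40): 40 + j1686 → |·| = √(40²+1686²) = √2844196 ≈ 1686.5, ∠ = arctan(1686/40) ≈ 88.64°
zero at origin: s = j1686 → |·| = 1686, ∠ = 90.00°
pole (s+1): 1 + j1686 → |·| = √(1²+1686²) = √2842597 ≈ 1686, ∠ = arctan(1686/1) ≈ 89.97°
pole (s+15): 15 + j1686 → |·| = √(15²+1686²) = √2842821 ≈ 1686.1, ∠ = arctan(1686/15) ≈ 89.49°
pole (s+982): 982 + j1686 → |·| = √(982²+1686²) = √3806920 ≈ 1951.1, ∠ = arctan(1686/982) ≈ 59.78°
|H| = 1000 · 4.7946e+09 / 5.5465e+09 ≈ 864.44
Gain = 20 log₁₀(864.44) ≈ 58.73 dB
∠H = 267.79° − 239.24° = 28.55°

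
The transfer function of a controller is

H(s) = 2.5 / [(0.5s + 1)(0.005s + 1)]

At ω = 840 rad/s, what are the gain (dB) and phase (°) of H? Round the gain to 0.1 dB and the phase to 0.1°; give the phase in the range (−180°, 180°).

-57.2 dB, -166.5°

At ω = 840 rad/s:
pole (1 + j840·0.5) = 1 + j420 → |·| ≈ 420, ∠ ≈ 89.86°
pole (1 + j840·0.005) = 1 + j4.2 → |·| ≈ 4.3174, ∠ ≈ 76.61°
|H| = 2.5 · 1 / (420 · 4.3174) ≈ 0.0013787
Gain = 20 log₁₀(0.0013787) ≈ -57.21 dB
∠H = (0°) − (89.86° + 76.61°) = -166.47°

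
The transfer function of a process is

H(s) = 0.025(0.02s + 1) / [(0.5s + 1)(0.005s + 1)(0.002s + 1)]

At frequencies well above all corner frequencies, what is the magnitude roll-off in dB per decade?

Each pole contributes −20 dB/decade at high frequency; each zero contributes +20 dB/decade.
Net: 1 zero(s) − 3 pole(s) → -40 dB/decade.

-40 dB/decade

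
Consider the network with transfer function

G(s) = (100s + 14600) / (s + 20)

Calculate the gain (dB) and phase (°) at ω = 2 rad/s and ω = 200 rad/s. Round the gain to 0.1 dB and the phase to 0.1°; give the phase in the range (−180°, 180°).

ω = 2: 57.2 dB, -4.9°; ω = 200: 41.8 dB, -30.4°

Substitute s = j2:
Numerator: 100(j2) + 14600 = 14600 + j200
Denominator: (j2) + 20 = 20 + j2
|N| = √(14600² + 200²) ≈ 14601, ∠N ≈ 0.78°
|D| = √(20² + 2²) ≈ 20.1, ∠D ≈ 5.71°
|G| = 14601 / 20.1 ≈ 726.42
Gain = 20 log₁₀(726.42) ≈ 57.22 dB
∠G = 0.78° − 5.71° = -4.93°

Substitute s = j200:
Numerator: 100(j200) + 14600 = 14600 + j20000
Denominator: (j200) + 20 = 20 + j200
|N| = √(14600² + 20000²) ≈ 24762, ∠N ≈ 53.87°
|D| = √(20² + 200²) ≈ 201, ∠D ≈ 84.29°
|G| = 24762 / 201 ≈ 123.19
Gain = 20 log₁₀(123.19) ≈ 41.81 dB
∠G = 53.87° − 84.29° = -30.42°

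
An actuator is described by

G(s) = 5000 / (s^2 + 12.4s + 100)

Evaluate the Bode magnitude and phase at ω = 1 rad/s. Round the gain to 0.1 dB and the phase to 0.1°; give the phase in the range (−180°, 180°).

34.0 dB, -7.1°

At s = jω = j1:
quadratic: (j1)² + 12.4·j1 + 100 = 99 + j12.4 → |·| ≈ 99.774, ∠ ≈ 7.14°
|G| = 5000 / 99.774 ≈ 50.113
Gain = 20 log₁₀(50.113) ≈ 34.00 dB
∠G = 0.00° − 7.14° = -7.14°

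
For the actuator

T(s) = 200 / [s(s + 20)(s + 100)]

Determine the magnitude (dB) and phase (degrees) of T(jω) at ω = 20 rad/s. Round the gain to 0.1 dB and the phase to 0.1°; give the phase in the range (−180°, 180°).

-49.2 dB, -146.3°

At s = jω = j20:
pole (s+20): 20 + j20 → |·| = √(20²+20²) = √800 ≈ 28.284, ∠ = arctan(20/20) ≈ 45.00°
pole (s+100): 100 + j20 → |·| = √(100²+20²) = √10400 ≈ 101.98, ∠ = arctan(20/100) ≈ 11.31°
pole at origin: |s| = 20, ∠ = 90.00° (in denominator)
|T| = 200 / 57688 ≈ 0.0034669
Gain = 20 log₁₀(0.0034669) ≈ -49.20 dB
∠T = 0.00° − 146.31° = -146.31°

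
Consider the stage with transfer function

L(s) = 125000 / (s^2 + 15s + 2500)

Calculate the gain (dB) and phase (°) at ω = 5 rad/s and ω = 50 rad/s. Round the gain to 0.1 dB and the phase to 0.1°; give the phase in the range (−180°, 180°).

ω = 5: 34.1 dB, -1.7°; ω = 50: 44.4 dB, -90.0°

At s = jω = j5:
quadratic: (j5)² + 15·j5 + 2500 = 2475 + j75 → |·| ≈ 2476.1, ∠ ≈ 1.74°
|L| = 125000 / 2476.1 ≈ 50.483
Gain = 20 log₁₀(50.483) ≈ 34.06 dB
∠L = 0.00° − 1.74° = -1.74°

At s = jω = j50:
quadratic: (j50)² + 15·j50 + 2500 = 0 + j750 → |·| ≈ 750, ∠ ≈ 90.00°
|L| = 125000 / 750 ≈ 166.67
Gain = 20 log₁₀(166.67) ≈ 44.44 dB
∠L = 0.00° − 90.00° = -90.00°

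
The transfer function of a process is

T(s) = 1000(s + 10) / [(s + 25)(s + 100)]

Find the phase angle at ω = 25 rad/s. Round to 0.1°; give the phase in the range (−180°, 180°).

At s = jω = j25:
zero (s+10): 10 + j25 → |·| = √(10²+25²) = √725 ≈ 26.926, ∠ = arctan(25/10) ≈ 68.20°
pole (s+25): 25 + j25 → |·| = √(25²+25²) = √1250 ≈ 35.355, ∠ = arctan(25/25) ≈ 45.00°
pole (s+100): 100 + j25 → |·| = √(100²+25²) = √10625 ≈ 103.08, ∠ = arctan(25/100) ≈ 14.04°
∠T = 68.20° − 59.04° = 9.16°

9.2°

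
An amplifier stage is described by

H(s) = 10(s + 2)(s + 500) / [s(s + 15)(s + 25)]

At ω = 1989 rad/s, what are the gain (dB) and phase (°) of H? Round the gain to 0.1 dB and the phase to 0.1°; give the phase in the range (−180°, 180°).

-45.7 dB, -103.0°

At s = jω = j1989:
zero (s+2): 2 + j1989 → |·| = √(2²+1989²) = √3956125 ≈ 1989, ∠ = arctan(1989/2) ≈ 89.94°
zero (s+500): 500 + j1989 → |·| = √(500²+1989²) = √4206121 ≈ 2050.9, ∠ = arctan(1989/500) ≈ 75.89°
pole (s+15): 15 + j1989 → |·| = √(15²+1989²) = √3956346 ≈ 1989.1, ∠ = arctan(1989/15) ≈ 89.57°
pole (s+25): 25 + j1989 → |·| = √(25²+1989²) = √3956746 ≈ 1989.2, ∠ = arctan(1989/25) ≈ 89.28°
pole at origin: |s| = 1989, ∠ = 90.00° (in denominator)
|H| = 10 · 4.0792e+06 / 7.8699e+09 ≈ 0.0051833
Gain = 20 log₁₀(0.0051833) ≈ -45.71 dB
∠H = 165.83° − 268.85° = -103.02°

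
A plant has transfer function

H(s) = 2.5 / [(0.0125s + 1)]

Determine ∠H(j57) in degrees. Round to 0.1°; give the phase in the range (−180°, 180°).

At ω = 57 rad/s:
pole (1 + j57·0.0125) = 1 + j0.7125 → |·| ≈ 1.2279, ∠ ≈ 35.47°
∠H = (0°) − (35.47°) = -35.47°

-35.5°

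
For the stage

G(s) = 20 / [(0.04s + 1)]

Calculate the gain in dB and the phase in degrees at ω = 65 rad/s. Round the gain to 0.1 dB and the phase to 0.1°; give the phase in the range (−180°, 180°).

17.1 dB, -69.0°

At ω = 65 rad/s:
pole (1 + j65·0.04) = 1 + j2.6 → |·| ≈ 2.7857, ∠ ≈ 68.96°
|G| = 20 · 1 / (2.7857) ≈ 7.1795
Gain = 20 log₁₀(7.1795) ≈ 17.12 dB
∠G = (0°) − (68.96°) = -68.96°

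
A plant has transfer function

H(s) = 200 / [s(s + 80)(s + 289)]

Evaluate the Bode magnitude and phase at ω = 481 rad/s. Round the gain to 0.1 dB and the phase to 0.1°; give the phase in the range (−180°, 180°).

At s = jω = j481:
pole (s+80): 80 + j481 → |·| = √(80²+481²) = √237761 ≈ 487.61, ∠ = arctan(481/80) ≈ 80.56°
pole (s+289): 289 + j481 → |·| = √(289²+481²) = √314882 ≈ 561.14, ∠ = arctan(481/289) ≈ 59.00°
pole at origin: |s| = 481, ∠ = 90.00° (in denominator)
|H| = 200 / 1.3161e+08 ≈ 1.5196e-06
Gain = 20 log₁₀(1.5196e-06) ≈ -116.37 dB
∠H = 0.00° − 229.56° = -229.56° ≡ 130.44° (principal value)

-116.4 dB, 130.4°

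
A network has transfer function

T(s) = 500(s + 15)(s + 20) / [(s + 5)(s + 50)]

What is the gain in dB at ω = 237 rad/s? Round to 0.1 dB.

At s = jω = j237:
zero (s+15): 15 + j237 → |·| = √(15²+237²) = √56394 ≈ 237.47, ∠ = arctan(237/15) ≈ 86.38°
zero (s+20): 20 + j237 → |·| = √(20²+237²) = √56569 ≈ 237.84, ∠ = arctan(237/20) ≈ 85.18°
pole (s+5): 5 + j237 → |·| = √(5²+237²) = √56194 ≈ 237.05, ∠ = arctan(237/5) ≈ 88.79°
pole (s+50): 50 + j237 → |·| = √(50²+237²) = √58669 ≈ 242.22, ∠ = arctan(237/50) ≈ 78.09°
|T| = 500 · 56480 / 57418 ≈ 491.83
Gain = 20 log₁₀(491.83) ≈ 53.84 dB

53.8 dB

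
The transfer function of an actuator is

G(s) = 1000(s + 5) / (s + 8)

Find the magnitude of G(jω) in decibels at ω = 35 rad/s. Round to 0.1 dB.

59.9 dB

At s = jω = j35:
zero (s+5): 5 + j35 → |·| = √(5²+35²) = √1250 ≈ 35.355, ∠ = arctan(35/5) ≈ 81.87°
pole (s+8): 8 + j35 → |·| = √(8²+35²) = √1289 ≈ 35.903, ∠ = arctan(35/8) ≈ 77.12°
|G| = 1000 · 35.355 / 35.903 ≈ 984.74
Gain = 20 log₁₀(984.74) ≈ 59.87 dB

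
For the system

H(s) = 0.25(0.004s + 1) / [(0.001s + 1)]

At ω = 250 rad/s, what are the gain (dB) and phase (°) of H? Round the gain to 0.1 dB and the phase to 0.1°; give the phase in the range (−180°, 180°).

-9.3 dB, 31.0°

At ω = 250 rad/s:
zero (1 + j250·0.004) = 1 + j1 → |·| ≈ 1.4142, ∠ ≈ 45.00°
pole (1 + j250·0.001) = 1 + j0.25 → |·| ≈ 1.0308, ∠ ≈ 14.04°
|H| = 0.25 · 1.4142 / (1.0308) ≈ 0.34299
Gain = 20 log₁₀(0.34299) ≈ -9.29 dB
∠H = (45.00°) − (14.04°) = 30.96°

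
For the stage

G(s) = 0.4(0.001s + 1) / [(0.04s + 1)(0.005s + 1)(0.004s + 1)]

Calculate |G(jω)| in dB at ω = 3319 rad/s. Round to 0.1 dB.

At ω = 3319 rad/s:
zero (1 + j3319·0.001) = 1 + j3.319 → |·| ≈ 3.4664, ∠ ≈ 73.23°
pole (1 + j3319·0.04) = 1 + j132.76 → |·| ≈ 132.76, ∠ ≈ 89.57°
pole (1 + j3319·0.005) = 1 + j16.595 → |·| ≈ 16.625, ∠ ≈ 86.55°
pole (1 + j3319·0.004) = 1 + j13.276 → |·| ≈ 13.314, ∠ ≈ 85.69°
|G| = 0.4 · 3.4664 / (132.76 · 16.625 · 13.314) ≈ 4.7185e-05
Gain = 20 log₁₀(4.7185e-05) ≈ -86.52 dB

-86.5 dB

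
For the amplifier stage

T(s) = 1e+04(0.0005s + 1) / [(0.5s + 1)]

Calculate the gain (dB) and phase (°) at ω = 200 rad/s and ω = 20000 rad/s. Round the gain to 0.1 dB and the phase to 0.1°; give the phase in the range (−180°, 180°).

ω = 200: 40.0 dB, -83.7°; ω = 20000: 20.0 dB, -5.7°

At ω = 200 rad/s:
zero (1 + j200·0.0005) = 1 + j0.1 → |·| ≈ 1.005, ∠ ≈ 5.71°
pole (1 + j200·0.5) = 1 + j100 → |·| ≈ 100, ∠ ≈ 89.43°
|T| = 1e+04 · 1.005 / (100) ≈ 100.5
Gain = 20 log₁₀(100.5) ≈ 40.04 dB
∠T = (5.71°) − (89.43°) = -83.72°

At ω = 20000 rad/s:
zero (1 + j20000·0.0005) = 1 + j10 → |·| ≈ 10.05, ∠ ≈ 84.29°
pole (1 + j20000·0.5) = 1 + j10000 → |·| ≈ 10000, ∠ ≈ 89.99°
|T| = 1e+04 · 10.05 / (10000) ≈ 10.05
Gain = 20 log₁₀(10.05) ≈ 20.04 dB
∠T = (84.29°) − (89.99°) = -5.70°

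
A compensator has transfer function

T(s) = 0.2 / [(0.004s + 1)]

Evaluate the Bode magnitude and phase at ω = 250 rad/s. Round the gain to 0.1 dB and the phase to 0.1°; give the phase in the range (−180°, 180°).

-17.0 dB, -45.0°

At ω = 250 rad/s:
pole (1 + j250·0.004) = 1 + j1 → |·| ≈ 1.4142, ∠ ≈ 45.00°
|T| = 0.2 · 1 / (1.4142) ≈ 0.14142
Gain = 20 log₁₀(0.14142) ≈ -16.99 dB
∠T = (0°) − (45.00°) = -45.00°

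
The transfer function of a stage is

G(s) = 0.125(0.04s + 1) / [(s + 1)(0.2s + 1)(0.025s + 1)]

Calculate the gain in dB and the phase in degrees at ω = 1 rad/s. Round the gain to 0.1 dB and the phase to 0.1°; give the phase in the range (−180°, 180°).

At ω = 1 rad/s:
zero (1 + j1·0.04) = 1 + j0.04 → |·| ≈ 1.0008, ∠ ≈ 2.29°
pole (1 + j1·1) = 1 + j1 → |·| ≈ 1.4142, ∠ ≈ 45.00°
pole (1 + j1·0.2) = 1 + j0.2 → |·| ≈ 1.0198, ∠ ≈ 11.31°
pole (1 + j1·0.025) = 1 + j0.025 → |·| ≈ 1.0003, ∠ ≈ 1.43°
|G| = 0.125 · 1.0008 / (1.4142 · 1.0198 · 1.0003) ≈ 0.086716
Gain = 20 log₁₀(0.086716) ≈ -21.24 dB
∠G = (2.29°) − (45.00° + 11.31° + 1.43°) = -55.45°

-21.2 dB, -55.5°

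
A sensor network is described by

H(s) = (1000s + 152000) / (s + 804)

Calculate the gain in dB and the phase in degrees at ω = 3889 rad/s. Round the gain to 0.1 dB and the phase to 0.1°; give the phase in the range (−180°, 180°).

Substitute s = j3889:
Numerator: 1000(j3889) + 152000 = 152000 + j3889000
Denominator: (j3889) + 804 = 804 + j3889
|N| = √(152000² + 3889000²) ≈ 3.892e+06, ∠N ≈ 87.76°
|D| = √(804² + 3889²) ≈ 3971.2, ∠D ≈ 78.32°
|H| = 3.892e+06 / 3971.2 ≈ 980.06
Gain = 20 log₁₀(980.06) ≈ 59.83 dB
∠H = 87.76° − 78.32° = 9.44°

59.8 dB, 9.4°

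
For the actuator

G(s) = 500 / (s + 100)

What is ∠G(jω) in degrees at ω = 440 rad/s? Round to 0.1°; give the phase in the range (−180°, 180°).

Substitute s = j440:
Numerator: 500 = 500 + j0
Denominator: (j440) + 100 = 100 + j440
|N| = √(500² + 0²) ≈ 500, ∠N ≈ 0.00°
|D| = √(100² + 440²) ≈ 451.22, ∠D ≈ 77.20°
∠G = 0.00° − 77.20° = -77.20°

-77.2°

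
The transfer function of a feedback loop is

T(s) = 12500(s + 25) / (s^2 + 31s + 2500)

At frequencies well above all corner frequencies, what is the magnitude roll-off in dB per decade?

Each pole contributes −20 dB/decade at high frequency; each zero contributes +20 dB/decade.
Net: 1 zero(s) − 2 pole(s) → -20 dB/decade.

-20 dB/decade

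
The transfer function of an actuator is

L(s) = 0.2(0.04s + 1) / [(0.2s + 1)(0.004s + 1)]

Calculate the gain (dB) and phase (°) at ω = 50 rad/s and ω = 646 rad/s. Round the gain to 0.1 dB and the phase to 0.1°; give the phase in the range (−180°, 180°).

At ω = 50 rad/s:
zero (1 + j50·0.04) = 1 + j2 → |·| ≈ 2.2361, ∠ ≈ 63.43°
pole (1 + j50·0.2) = 1 + j10 → |·| ≈ 10.05, ∠ ≈ 84.29°
pole (1 + j50·0.004) = 1 + j0.2 → |·| ≈ 1.0198, ∠ ≈ 11.31°
|L| = 0.2 · 2.2361 / (10.05 · 1.0198) ≈ 0.043636
Gain = 20 log₁₀(0.043636) ≈ -27.20 dB
∠L = (63.43°) − (84.29° + 11.31°) = -32.17°

At ω = 646 rad/s:
zero (1 + j646·0.04) = 1 + j25.84 → |·| ≈ 25.859, ∠ ≈ 87.78°
pole (1 + j646·0.2) = 1 + j129.2 → |·| ≈ 129.2, ∠ ≈ 89.56°
pole (1 + j646·0.004) = 1 + j2.584 → |·| ≈ 2.7708, ∠ ≈ 68.84°
|L| = 0.2 · 25.859 / (129.2 · 2.7708) ≈ 0.014447
Gain = 20 log₁₀(0.014447) ≈ -36.80 dB
∠L = (87.78°) − (89.56° + 68.84°) = -70.62°

ω = 50: -27.2 dB, -32.2°; ω = 646: -36.8 dB, -70.6°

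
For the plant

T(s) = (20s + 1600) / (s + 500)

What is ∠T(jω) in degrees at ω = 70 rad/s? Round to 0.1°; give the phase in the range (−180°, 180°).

33.2°

Substitute s = j70:
Numerator: 20(j70) + 1600 = 1600 + j1400
Denominator: (j70) + 500 = 500 + j70
|N| = √(1600² + 1400²) ≈ 2126, ∠N ≈ 41.19°
|D| = √(500² + 70²) ≈ 504.88, ∠D ≈ 7.97°
∠T = 41.19° − 7.97° = 33.22°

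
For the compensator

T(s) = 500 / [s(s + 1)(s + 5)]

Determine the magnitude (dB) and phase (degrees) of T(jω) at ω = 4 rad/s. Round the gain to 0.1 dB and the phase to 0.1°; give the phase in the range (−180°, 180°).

13.5 dB, 155.4°

At s = jω = j4:
pole (s+1): 1 + j4 → |·| = √(1²+4²) = √17 ≈ 4.1231, ∠ = arctan(4/1) ≈ 75.96°
pole (s+5): 5 + j4 → |·| = √(5²+4²) = √41 ≈ 6.4031, ∠ = arctan(4/5) ≈ 38.66°
pole at origin: |s| = 4, ∠ = 90.00° (in denominator)
|T| = 500 / 105.6 ≈ 4.7348
Gain = 20 log₁₀(4.7348) ≈ 13.51 dB
∠T = 0.00° − 204.62° = -204.62° ≡ 155.38° (principal value)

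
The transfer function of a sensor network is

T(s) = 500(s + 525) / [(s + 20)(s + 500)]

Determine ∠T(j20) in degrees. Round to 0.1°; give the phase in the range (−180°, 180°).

At s = jω = j20:
zero (s+525): 525 + j20 → |·| = √(525²+20²) = √276025 ≈ 525.38, ∠ = arctan(20/525) ≈ 2.18°
pole (s+20): 20 + j20 → |·| = √(20²+20²) = √800 ≈ 28.284, ∠ = arctan(20/20) ≈ 45.00°
pole (s+500): 500 + j20 → |·| = √(500²+20²) = √250400 ≈ 500.4, ∠ = arctan(20/500) ≈ 2.29°
∠T = 2.18° − 47.29° = -45.11°

-45.1°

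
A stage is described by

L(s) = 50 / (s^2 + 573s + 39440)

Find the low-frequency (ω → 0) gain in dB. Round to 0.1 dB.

-57.9 dB

L(0) = 50 / 39440 ≈ 0.0012677
20 log₁₀(0.0012677) ≈ -57.94 dB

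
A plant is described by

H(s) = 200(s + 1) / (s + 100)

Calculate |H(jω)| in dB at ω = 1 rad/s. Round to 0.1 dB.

9.0 dB

At s = jω = j1:
zero (s+1): 1 + j1 → |·| = √(1²+1²) = √2 ≈ 1.4142, ∠ = arctan(1/1) ≈ 45.00°
pole (s+100): 100 + j1 → |·| = √(100²+1²) = √10001 ≈ 100, ∠ = arctan(1/100) ≈ 0.57°
|H| = 200 · 1.4142 / 100 ≈ 2.8284
Gain = 20 log₁₀(2.8284) ≈ 9.03 dB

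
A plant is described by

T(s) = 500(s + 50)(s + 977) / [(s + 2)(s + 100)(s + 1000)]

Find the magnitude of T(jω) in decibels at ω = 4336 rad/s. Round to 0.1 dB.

At s = jω = j4336:
zero (s+50): 50 + j4336 → |·| = √(50²+4336²) = √18803396 ≈ 4336.3, ∠ = arctan(4336/50) ≈ 89.34°
zero (s+977): 977 + j4336 → |·| = √(977²+4336²) = √19755425 ≈ 4444.7, ∠ = arctan(4336/977) ≈ 77.30°
pole (s+2): 2 + j4336 → |·| = √(2²+4336²) = √18800900 ≈ 4336, ∠ = arctan(4336/2) ≈ 89.97°
pole (s+100): 100 + j4336 → |·| = √(100²+4336²) = √18810896 ≈ 4337.2, ∠ = arctan(4336/100) ≈ 88.68°
pole (s+1000): 1000 + j4336 → |·| = √(1000²+4336²) = √19800896 ≈ 4449.8, ∠ = arctan(4336/1000) ≈ 77.01°
|T| = 500 · 1.9274e+07 / 8.3683e+10 ≈ 0.11516
Gain = 20 log₁₀(0.11516) ≈ -18.77 dB

-18.8 dB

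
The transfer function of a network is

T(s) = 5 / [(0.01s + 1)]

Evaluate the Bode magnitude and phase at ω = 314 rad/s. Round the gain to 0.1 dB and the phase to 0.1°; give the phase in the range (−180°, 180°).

3.6 dB, -72.3°

At ω = 314 rad/s:
pole (1 + j314·0.01) = 1 + j3.14 → |·| ≈ 3.2954, ∠ ≈ 72.33°
|T| = 5 · 1 / (3.2954) ≈ 1.5173
Gain = 20 log₁₀(1.5173) ≈ 3.62 dB
∠T = (0°) − (72.33°) = -72.33°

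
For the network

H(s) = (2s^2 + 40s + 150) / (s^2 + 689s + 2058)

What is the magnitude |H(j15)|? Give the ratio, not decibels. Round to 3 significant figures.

Substitute s = j15:
Numerator: 2(j15)^2 + 40(j15) + 150 = -300 + j600
Denominator: (j15)^2 + 689(j15) + 2058 = 1833 + j10335
|N| = √(300² + 600²) ≈ 670.82, ∠N ≈ 116.57°
|D| = √(1833² + 10335²) ≈ 10496, ∠D ≈ 79.94°
|H| = 670.82 / 10496 ≈ 0.063912

0.0639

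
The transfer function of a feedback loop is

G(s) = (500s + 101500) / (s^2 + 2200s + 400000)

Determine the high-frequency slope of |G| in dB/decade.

-20 dB/decade

Each pole contributes −20 dB/decade at high frequency; each zero contributes +20 dB/decade.
Net: 1 zero(s) − 2 pole(s) → -20 dB/decade.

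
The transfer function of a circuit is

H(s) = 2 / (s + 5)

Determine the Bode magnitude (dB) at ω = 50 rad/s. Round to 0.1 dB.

At s = jω = j50:
pole (s+5): 5 + j50 → |·| = √(5²+50²) = √2525 ≈ 50.249, ∠ = arctan(50/5) ≈ 84.29°
|H| = 2 / 50.249 ≈ 0.039802
Gain = 20 log₁₀(0.039802) ≈ -28.00 dB

-28.0 dB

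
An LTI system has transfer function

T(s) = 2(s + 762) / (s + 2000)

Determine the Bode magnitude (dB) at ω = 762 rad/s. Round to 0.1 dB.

0.1 dB

At s = jω = j762:
zero (s+762): 762 + j762 → |·| = √(762²+762²) = √1161288 ≈ 1077.6, ∠ = arctan(762/762) ≈ 45.00°
pole (s+2000): 2000 + j762 → |·| = √(2000²+762²) = √4580644 ≈ 2140.2, ∠ = arctan(762/2000) ≈ 20.86°
|T| = 2 · 1077.6 / 2140.2 ≈ 1.007
Gain = 20 log₁₀(1.007) ≈ 0.06 dB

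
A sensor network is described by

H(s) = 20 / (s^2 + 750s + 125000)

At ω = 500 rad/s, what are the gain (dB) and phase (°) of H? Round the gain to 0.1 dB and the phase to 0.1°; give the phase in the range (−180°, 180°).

Substitute s = j500:
Numerator: 20 = 20 + j0
Denominator: (j500)^2 + 750(j500) + 125000 = -125000 + j375000
|N| = √(20² + 0²) ≈ 20, ∠N ≈ 0.00°
|D| = √(125000² + 375000²) ≈ 3.9528e+05, ∠D ≈ 108.43°
|H| = 20 / 3.9528e+05 ≈ 5.0597e-05
Gain = 20 log₁₀(5.0597e-05) ≈ -85.92 dB
∠H = 0.00° − 108.43° = -108.43°

-85.9 dB, -108.4°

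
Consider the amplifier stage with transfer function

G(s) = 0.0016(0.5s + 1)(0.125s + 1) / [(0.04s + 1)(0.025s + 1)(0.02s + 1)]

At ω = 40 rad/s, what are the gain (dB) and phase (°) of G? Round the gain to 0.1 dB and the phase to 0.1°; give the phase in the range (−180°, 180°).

At ω = 40 rad/s:
zero (1 + j40·0.5) = 1 + j20 → |·| ≈ 20.025, ∠ ≈ 87.14°
zero (1 + j40·0.125) = 1 + j5 → |·| ≈ 5.099, ∠ ≈ 78.69°
pole (1 + j40·0.04) = 1 + j1.6 → |·| ≈ 1.8868, ∠ ≈ 57.99°
pole (1 + j40·0.025) = 1 + j1 → |·| ≈ 1.4142, ∠ ≈ 45.00°
pole (1 + j40·0.02) = 1 + j0.8 → |·| ≈ 1.2806, ∠ ≈ 38.66°
|G| = 0.0016 · 20.025 · 5.099 / (1.8868 · 1.4142 · 1.2806) ≈ 0.047811
Gain = 20 log₁₀(0.047811) ≈ -26.41 dB
∠G = (87.14° + 78.69°) − (57.99° + 45.00° + 38.66°) = 24.18°

-26.4 dB, 24.2°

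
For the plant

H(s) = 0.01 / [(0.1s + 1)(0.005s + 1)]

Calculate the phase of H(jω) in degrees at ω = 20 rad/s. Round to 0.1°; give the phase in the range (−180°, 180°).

At ω = 20 rad/s:
pole (1 + j20·0.1) = 1 + j2 → |·| ≈ 2.2361, ∠ ≈ 63.43°
pole (1 + j20·0.005) = 1 + j0.1 → |·| ≈ 1.005, ∠ ≈ 5.71°
∠H = (0°) − (63.43° + 5.71°) = -69.14°

-69.1°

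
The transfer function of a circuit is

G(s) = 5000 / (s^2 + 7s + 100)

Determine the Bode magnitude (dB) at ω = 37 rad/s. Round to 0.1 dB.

At s = jω = j37:
quadratic: (j37)² + 7·j37 + 100 = -1269 + j259 → |·| ≈ 1295.2, ∠ ≈ 168.46°
|G| = 5000 / 1295.2 ≈ 3.8604
Gain = 20 log₁₀(3.8604) ≈ 11.73 dB

11.7 dB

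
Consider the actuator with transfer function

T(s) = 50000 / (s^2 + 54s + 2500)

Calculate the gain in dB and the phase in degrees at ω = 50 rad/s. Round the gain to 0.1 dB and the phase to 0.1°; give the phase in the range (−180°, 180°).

At s = jω = j50:
quadratic: (j50)² + 54·j50 + 2500 = 0 + j2700 → |·| ≈ 2700, ∠ ≈ 90.00°
|T| = 50000 / 2700 ≈ 18.519
Gain = 20 log₁₀(18.519) ≈ 25.35 dB
∠T = 0.00° − 90.00° = -90.00°

25.4 dB, -90.0°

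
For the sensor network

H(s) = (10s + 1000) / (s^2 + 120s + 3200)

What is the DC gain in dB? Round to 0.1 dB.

H(0) = 1000 / 3200 = 0.3125
20 log₁₀(0.3125) ≈ -10.10 dB

-10.1 dB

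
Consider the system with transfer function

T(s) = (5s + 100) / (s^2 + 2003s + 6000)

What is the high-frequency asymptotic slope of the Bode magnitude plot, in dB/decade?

Each pole contributes −20 dB/decade at high frequency; each zero contributes +20 dB/decade.
Net: 1 zero(s) − 2 pole(s) → -20 dB/decade.

-20 dB/decade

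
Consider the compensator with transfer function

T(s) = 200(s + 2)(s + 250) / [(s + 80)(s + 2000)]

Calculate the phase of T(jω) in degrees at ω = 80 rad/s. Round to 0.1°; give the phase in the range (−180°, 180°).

At s = jω = j80:
zero (s+2): 2 + j80 → |·| = √(2²+80²) = √6404 ≈ 80.025, ∠ = arctan(80/2) ≈ 88.57°
zero (s+250): 250 + j80 → |·| = √(250²+80²) = √68900 ≈ 262.49, ∠ = arctan(80/250) ≈ 17.74°
pole (s+80): 80 + j80 → |·| = √(80²+80²) = √12800 ≈ 113.14, ∠ = arctan(80/80) ≈ 45.00°
pole (s+2000): 2000 + j80 → |·| = √(2000²+80²) = √4006400 ≈ 2001.6, ∠ = arctan(80/2000) ≈ 2.29°
∠T = 106.31° − 47.29° = 59.02°

59.0°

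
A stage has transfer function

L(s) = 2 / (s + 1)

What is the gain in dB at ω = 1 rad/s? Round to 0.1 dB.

Substitute s = j1:
Numerator: 2 = 2 + j0
Denominator: (j1) + 1 = 1 + j1
|N| = √(2² + 0²) ≈ 2, ∠N ≈ 0.00°
|D| = √(1² + 1²) ≈ 1.4142, ∠D ≈ 45.00°
|L| = 2 / 1.4142 ≈ 1.4142
Gain = 20 log₁₀(1.4142) ≈ 3.01 dB

3.0 dB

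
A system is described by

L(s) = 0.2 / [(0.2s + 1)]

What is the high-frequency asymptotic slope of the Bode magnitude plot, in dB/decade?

Each pole contributes −20 dB/decade at high frequency; each zero contributes +20 dB/decade.
Net: 0 zero(s) − 1 pole(s) → -20 dB/decade.

-20 dB/decade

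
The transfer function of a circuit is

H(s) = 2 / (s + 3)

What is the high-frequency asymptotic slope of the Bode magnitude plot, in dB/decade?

-20 dB/decade

Each pole contributes −20 dB/decade at high frequency; each zero contributes +20 dB/decade.
Net: 0 zero(s) − 1 pole(s) → -20 dB/decade.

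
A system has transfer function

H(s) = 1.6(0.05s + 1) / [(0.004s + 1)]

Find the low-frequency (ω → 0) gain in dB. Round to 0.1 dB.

H(0) = 1.6 · 1 / 1 = 1.6
20 log₁₀(1.6) ≈ 4.08 dB

4.1 dB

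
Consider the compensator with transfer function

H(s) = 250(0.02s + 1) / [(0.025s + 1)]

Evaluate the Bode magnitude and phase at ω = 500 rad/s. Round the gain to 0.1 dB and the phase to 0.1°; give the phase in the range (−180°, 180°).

At ω = 500 rad/s:
zero (1 + j500·0.02) = 1 + j10 → |·| ≈ 10.05, ∠ ≈ 84.29°
pole (1 + j500·0.025) = 1 + j12.5 → |·| ≈ 12.54, ∠ ≈ 85.43°
|H| = 250 · 10.05 / (12.54) ≈ 200.36
Gain = 20 log₁₀(200.36) ≈ 46.04 dB
∠H = (84.29°) − (85.43°) = -1.14°

46.0 dB, -1.1°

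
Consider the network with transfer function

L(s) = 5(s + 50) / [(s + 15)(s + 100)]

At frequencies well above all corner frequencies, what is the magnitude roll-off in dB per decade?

Each pole contributes −20 dB/decade at high frequency; each zero contributes +20 dB/decade.
Net: 1 zero(s) − 2 pole(s) → -20 dB/decade.

-20 dB/decade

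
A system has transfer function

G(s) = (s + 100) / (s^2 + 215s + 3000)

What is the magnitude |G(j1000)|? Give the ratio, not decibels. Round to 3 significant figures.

0.000985

Substitute s = j1000:
Numerator: (j1000) + 100 = 100 + j1000
Denominator: (j1000)^2 + 215(j1000) + 3000 = -997000 + j215000
|N| = √(100² + 1000²) ≈ 1005, ∠N ≈ 84.29°
|D| = √(997000² + 215000²) ≈ 1.0199e+06, ∠D ≈ 167.83°
|G| = 1005 / 1.0199e+06 ≈ 0.00098539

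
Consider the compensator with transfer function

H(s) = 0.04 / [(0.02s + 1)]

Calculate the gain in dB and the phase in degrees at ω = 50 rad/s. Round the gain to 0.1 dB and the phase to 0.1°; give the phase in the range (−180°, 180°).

At ω = 50 rad/s:
pole (1 + j50·0.02) = 1 + j1 → |·| ≈ 1.4142, ∠ ≈ 45.00°
|H| = 0.04 · 1 / (1.4142) ≈ 0.028285
Gain = 20 log₁₀(0.028285) ≈ -30.97 dB
∠H = (0°) − (45.00°) = -45.00°

-31.0 dB, -45.0°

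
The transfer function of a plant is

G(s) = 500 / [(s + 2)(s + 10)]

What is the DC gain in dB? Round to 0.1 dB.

28.0 dB

G(0) = 500 / (2·10) = 25
20 log₁₀(25) ≈ 27.96 dB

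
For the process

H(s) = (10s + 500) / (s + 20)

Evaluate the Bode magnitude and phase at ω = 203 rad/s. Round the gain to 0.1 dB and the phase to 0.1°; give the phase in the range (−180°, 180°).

20.2 dB, -8.2°

Substitute s = j203:
Numerator: 10(j203) + 500 = 500 + j2030
Denominator: (j203) + 20 = 20 + j203
|N| = √(500² + 2030²) ≈ 2090.7, ∠N ≈ 76.16°
|D| = √(20² + 203²) ≈ 203.98, ∠D ≈ 84.37°
|H| = 2090.7 / 203.98 ≈ 10.25
Gain = 20 log₁₀(10.25) ≈ 20.21 dB
∠H = 76.16° − 84.37° = -8.21°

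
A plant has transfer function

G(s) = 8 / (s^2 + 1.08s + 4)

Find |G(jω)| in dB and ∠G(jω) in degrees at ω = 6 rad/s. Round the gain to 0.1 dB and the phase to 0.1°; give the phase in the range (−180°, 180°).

-12.2 dB, -168.6°

At s = jω = j6:
quadratic: (j6)² + 1.08·j6 + 4 = -32 + j6.48 → |·| ≈ 32.65, ∠ ≈ 168.55°
|G| = 8 / 32.65 ≈ 0.24502
Gain = 20 log₁₀(0.24502) ≈ -12.22 dB
∠G = 0.00° − 168.55° = -168.55°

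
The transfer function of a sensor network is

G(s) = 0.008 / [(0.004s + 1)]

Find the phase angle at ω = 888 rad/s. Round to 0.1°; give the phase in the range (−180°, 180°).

At ω = 888 rad/s:
pole (1 + j888·0.004) = 1 + j3.552 → |·| ≈ 3.6901, ∠ ≈ 74.28°
∠G = (0°) − (74.28°) = -74.28°

-74.3°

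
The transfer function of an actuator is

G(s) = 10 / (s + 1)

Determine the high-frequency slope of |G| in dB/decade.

Each pole contributes −20 dB/decade at high frequency; each zero contributes +20 dB/decade.
Net: 0 zero(s) − 1 pole(s) → -20 dB/decade.

-20 dB/decade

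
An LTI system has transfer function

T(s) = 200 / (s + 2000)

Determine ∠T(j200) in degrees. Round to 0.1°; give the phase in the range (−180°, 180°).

Substitute s = j200:
Numerator: 200 = 200 + j0
Denominator: (j200) + 2000 = 2000 + j200
|N| = √(200² + 0²) ≈ 200, ∠N ≈ 0.00°
|D| = √(2000² + 200²) ≈ 2010, ∠D ≈ 5.71°
∠T = 0.00° − 5.71° = -5.71°

-5.7°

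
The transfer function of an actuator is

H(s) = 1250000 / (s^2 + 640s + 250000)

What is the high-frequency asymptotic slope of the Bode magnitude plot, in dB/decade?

Each pole contributes −20 dB/decade at high frequency; each zero contributes +20 dB/decade.
Net: 0 zero(s) − 2 pole(s) → -40 dB/decade.

-40 dB/decade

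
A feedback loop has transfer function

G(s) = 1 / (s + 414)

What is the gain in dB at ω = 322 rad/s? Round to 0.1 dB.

At s = jω = j322:
pole (s+414): 414 + j322 → |·| = √(414²+322²) = √275080 ≈ 524.48, ∠ = arctan(322/414) ≈ 37.87°
|G| = 1 / 524.48 ≈ 0.0019067
Gain = 20 log₁₀(0.0019067) ≈ -54.39 dB

-54.4 dB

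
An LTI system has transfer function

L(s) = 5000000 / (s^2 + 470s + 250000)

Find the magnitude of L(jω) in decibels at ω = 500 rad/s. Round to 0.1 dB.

At s = jω = j500:
quadratic: (j500)² + 470·j500 + 250000 = 0 + j235000 → |·| ≈ 2.35e+05, ∠ ≈ 90.00°
|L| = 5000000 / 2.35e+05 ≈ 21.277
Gain = 20 log₁₀(21.277) ≈ 26.56 dB

26.6 dB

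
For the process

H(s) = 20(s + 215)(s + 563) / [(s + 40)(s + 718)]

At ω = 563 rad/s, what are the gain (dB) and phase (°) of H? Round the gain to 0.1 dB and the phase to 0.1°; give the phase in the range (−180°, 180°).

At s = jω = j563:
zero (s+215): 215 + j563 → |·| = √(215²+563²) = √363194 ≈ 602.66, ∠ = arctan(563/215) ≈ 69.10°
zero (s+563): 563 + j563 → |·| = √(563²+563²) = √633938 ≈ 796.2, ∠ = arctan(563/563) ≈ 45.00°
pole (s+40): 40 + j563 → |·| = √(40²+563²) = √318569 ≈ 564.42, ∠ = arctan(563/40) ≈ 85.94°
pole (s+718): 718 + j563 → |·| = √(718²+563²) = √832493 ≈ 912.41, ∠ = arctan(563/718) ≈ 38.10°
|H| = 20 · 4.7984e+05 / 5.1498e+05 ≈ 18.635
Gain = 20 log₁₀(18.635) ≈ 25.41 dB
∠H = 114.10° − 124.04° = -9.94°

25.4 dB, -9.9°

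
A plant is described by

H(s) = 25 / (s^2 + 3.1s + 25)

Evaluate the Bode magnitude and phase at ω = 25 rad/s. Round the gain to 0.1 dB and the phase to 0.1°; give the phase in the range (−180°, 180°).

At s = jω = j25:
quadratic: (j25)² + 3.1·j25 + 25 = -600 + j77.5 → |·| ≈ 604.98, ∠ ≈ 172.64°
|H| = 25 / 604.98 ≈ 0.041324
Gain = 20 log₁₀(0.041324) ≈ -27.68 dB
∠H = 0.00° − 172.64° = -172.64°

-27.7 dB, -172.6°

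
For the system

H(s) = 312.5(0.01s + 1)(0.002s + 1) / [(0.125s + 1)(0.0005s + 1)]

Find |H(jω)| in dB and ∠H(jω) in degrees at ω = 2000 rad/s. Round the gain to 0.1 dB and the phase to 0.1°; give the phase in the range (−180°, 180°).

37.3 dB, 28.3°

At ω = 2000 rad/s:
zero (1 + j2000·0.01) = 1 + j20 → |·| ≈ 20.025, ∠ ≈ 87.14°
zero (1 + j2000·0.002) = 1 + j4 → |·| ≈ 4.1231, ∠ ≈ 75.96°
pole (1 + j2000·0.125) = 1 + j250 → |·| ≈ 250, ∠ ≈ 89.77°
pole (1 + j2000·0.0005) = 1 + j1 → |·| ≈ 1.4142, ∠ ≈ 45.00°
|H| = 312.5 · 20.025 · 4.1231 / (250 · 1.4142) ≈ 72.979
Gain = 20 log₁₀(72.979) ≈ 37.26 dB
∠H = (87.14° + 75.96°) − (89.77° + 45.00°) = 28.33°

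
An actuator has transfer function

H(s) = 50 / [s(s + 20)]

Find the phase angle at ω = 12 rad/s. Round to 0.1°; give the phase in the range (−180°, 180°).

-121.0°

At s = jω = j12:
pole (s+20): 20 + j12 → |·| = √(20²+12²) = √544 ≈ 23.324, ∠ = arctan(12/20) ≈ 30.96°
pole at origin: |s| = 12, ∠ = 90.00° (in denominator)
∠H = 0.00° − 120.96° = -120.96°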